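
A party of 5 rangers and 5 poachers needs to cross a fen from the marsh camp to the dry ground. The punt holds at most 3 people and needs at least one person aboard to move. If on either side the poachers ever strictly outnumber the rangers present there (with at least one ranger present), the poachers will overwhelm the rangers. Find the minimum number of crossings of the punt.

Counting alone: each trip to the dry ground takes at most 3 across and each return brings at least 1 back, so after t trips out (and t−1 returns) at most 3t − (t−1) of the 10 are across; that first reaches 10 at t = 5, so at least 9 crossings are needed.
The safety rule pushes this higher. Following every safe sequence of crossings, the most of the 10 that can be at the dry ground as the punt arrives there on crossing 9 is 9 — never all 10.
So no plan with fewer than 11 crossings exists, and this one achieves 11:
1. 2 poachers → the dry ground.  (the marsh camp: 5R 3P; the dry ground: 0R 2P)
2. 1 poacher ← the marsh camp.  (the marsh camp: 5R 4P; the dry ground: 0R 1P)
3. 3 poachers → the dry ground.  (the marsh camp: 5R 1P; the dry ground: 0R 4P)
4. 1 poacher ← the marsh camp.  (the marsh camp: 5R 2P; the dry ground: 0R 3P)
5. 3 rangers → the dry ground.  (the marsh camp: 2R 2P; the dry ground: 3R 3P)
6. 1 ranger and 1 poacher ← the marsh camp.  (the marsh camp: 3R 3P; the dry ground: 2R 2P)
7. 3 rangers → the dry ground.  (the marsh camp: 0R 3P; the dry ground: 5R 2P)
8. 1 poacher ← the marsh camp.  (the marsh camp: 0R 4P; the dry ground: 5R 1P)
9. 2 poachers → the dry ground.  (the marsh camp: 0R 2P; the dry ground: 5R 3P)
10. 1 poacher ← the marsh camp.  (the marsh camp: 0R 3P; the dry ground: 5R 2P)
11. 3 poachers → the dry ground.  (the marsh camp: 0R 0P; the dry ground: 5R 5P)

11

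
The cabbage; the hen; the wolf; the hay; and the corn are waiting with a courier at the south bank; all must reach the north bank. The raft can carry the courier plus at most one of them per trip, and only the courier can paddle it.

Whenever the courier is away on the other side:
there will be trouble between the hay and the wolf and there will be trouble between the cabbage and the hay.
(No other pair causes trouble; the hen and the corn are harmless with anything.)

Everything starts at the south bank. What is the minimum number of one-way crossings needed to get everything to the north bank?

Counting alone: the courier can take at most 1 across per trip to the north bank, so moving all 5 needs at least 5 loaded trips out, with a return between consecutive ones — at least 9 crossings.
The safety rule pushes this higher. Following every safe sequence of crossings, the most of the 5 that can be at the north bank as the raft arrives there on crossing 9 is 4 — never all 5.
So no plan with fewer than 11 crossings exists, and this one achieves 11:
1. Courier goes to the north bank with the hay.  [the south bank: the cabbage, the corn, the hen, the wolf | the north bank: the hay]
2. Courier goes back to the south bank alone.  [the south bank: the cabbage, the corn, the hen, the wolf | the north bank: the hay]
3. Courier goes to the north bank with the cabbage.  [the south bank: the corn, the hen, the wolf | the north bank: the cabbage, the hay]
4. Courier goes back to the south bank with the hay.  [the south bank: the corn, the hay, the hen, the wolf | the north bank: the cabbage]
5. Courier goes to the north bank with the wolf.  [the south bank: the corn, the hay, the hen | the north bank: the cabbage, the wolf]
6. Courier goes back to the south bank alone.  [the south bank: the corn, the hay, the hen | the north bank: the cabbage, the wolf]
7. Courier goes to the north bank with the hen.  [the south bank: the corn, the hay | the north bank: the cabbage, the hen, the wolf]
8. Courier goes back to the south bank alone.  [the south bank: the corn, the hay | the north bank: the cabbage, the hen, the wolf]
9. Courier goes to the north bank with the corn.  [the south bank: the hay | the north bank: the cabbage, the corn, the hen, the wolf]
10. Courier goes back to the south bank alone.  [the south bank: the hay | the north bank: the cabbage, the corn, the hen, the wolf]
11. Courier goes to the north bank with the hay.  [the south bank: — | the north bank: the cabbage, the corn, the hay, the hen, the wolf]

11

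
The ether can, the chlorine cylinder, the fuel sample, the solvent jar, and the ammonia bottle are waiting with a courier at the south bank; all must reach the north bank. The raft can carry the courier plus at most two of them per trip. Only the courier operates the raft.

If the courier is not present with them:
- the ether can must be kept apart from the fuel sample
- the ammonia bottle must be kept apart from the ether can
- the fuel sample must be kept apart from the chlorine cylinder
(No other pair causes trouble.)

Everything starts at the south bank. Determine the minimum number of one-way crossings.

Counting alone: the courier can take at most 2 across per trip to the north bank, so moving all 5 needs at least 3 loaded trips out, with a return between consecutive ones — at least 5 crossings.
The plan below uses exactly 5 crossings, so it is optimal:
1. Courier goes to the north bank with the chlorine cylinder and the ether can.  [the south bank: the ammonia bottle, the fuel sample, the solvent jar | the north bank: the chlorine cylinder, the ether can]
2. Courier goes back to the south bank alone.  [the south bank: the ammonia bottle, the fuel sample, the solvent jar | the north bank: the chlorine cylinder, the ether can]
3. Courier goes to the north bank with the solvent jar.  [the south bank: the ammonia bottle, the fuel sample | the north bank: the chlorine cylinder, the ether can, the solvent jar]
4. Courier goes back to the south bank alone.  [the south bank: the ammonia bottle, the fuel sample | the north bank: the chlorine cylinder, the ether can, the solvent jar]
5. Courier goes to the north bank with the ammonia bottle and the fuel sample.  [the south bank: — | the north bank: the ammonia bottle, the chlorine cylinder, the ether can, the fuel sample, the solvent jar]

5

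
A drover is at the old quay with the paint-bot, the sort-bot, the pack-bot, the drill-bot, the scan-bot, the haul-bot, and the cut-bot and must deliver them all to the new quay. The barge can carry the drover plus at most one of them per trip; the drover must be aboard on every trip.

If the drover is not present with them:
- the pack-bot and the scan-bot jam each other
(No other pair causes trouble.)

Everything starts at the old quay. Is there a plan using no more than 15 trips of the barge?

Yes — this plan uses 13 crossings (≤ 15):
1. Drover goes to the new quay with the pack-bot.  [the old quay: the cut-bot, the drill-bot, the haul-bot, the paint-bot, the scan-bot, the sort-bot | the new quay: the pack-bot]
2. Drover goes back to the old quay alone.  [the old quay: the cut-bot, the drill-bot, the haul-bot, the paint-bot, the scan-bot, the sort-bot | the new quay: the pack-bot]
3. Drover goes to the new quay with the paint-bot.  [the old quay: the cut-bot, the drill-bot, the haul-bot, the scan-bot, the sort-bot | the new quay: the pack-bot, the paint-bot]
4. Drover goes back to the old quay alone.  [the old quay: the cut-bot, the drill-bot, the haul-bot, the scan-bot, the sort-bot | the new quay: the pack-bot, the paint-bot]
5. Drover goes to the new quay with the sort-bot.  [the old quay: the cut-bot, the drill-bot, the haul-bot, the scan-bot | the new quay: the pack-bot, the paint-bot, the sort-bot]
6. Drover goes back to the old quay alone.  [the old quay: the cut-bot, the drill-bot, the haul-bot, the scan-bot | the new quay: the pack-bot, the paint-bot, the sort-bot]
7. Drover goes to the new quay with the drill-bot.  [the old quay: the cut-bot, the haul-bot, the scan-bot | the new quay: the drill-bot, the pack-bot, the paint-bot, the sort-bot]
8. Drover goes back to the old quay alone.  [the old quay: the cut-bot, the haul-bot, the scan-bot | the new quay: the drill-bot, the pack-bot, the paint-bot, the sort-bot]
9. Drover goes to the new quay with the haul-bot.  [the old quay: the cut-bot, the scan-bot | the new quay: the drill-bot, the haul-bot, the pack-bot, the paint-bot, the sort-bot]
10. Drover goes back to the old quay alone.  [the old quay: the cut-bot, the scan-bot | the new quay: the drill-bot, the haul-bot, the pack-bot, the paint-bot, the sort-bot]
11. Drover goes to the new quay with the cut-bot.  [the old quay: the scan-bot | the new quay: the cut-bot, the drill-bot, the haul-bot, the pack-bot, the paint-bot, the sort-bot]
12. Drover goes back to the old quay alone.  [the old quay: the scan-bot | the new quay: the cut-bot, the drill-bot, the haul-bot, the pack-bot, the paint-bot, the sort-bot]
13. Drover goes to the new quay with the scan-bot.  [the old quay: — | the new quay: the cut-bot, the drill-bot, the haul-bot, the pack-bot, the paint-bot, the scan-bot, the sort-bot]

Yes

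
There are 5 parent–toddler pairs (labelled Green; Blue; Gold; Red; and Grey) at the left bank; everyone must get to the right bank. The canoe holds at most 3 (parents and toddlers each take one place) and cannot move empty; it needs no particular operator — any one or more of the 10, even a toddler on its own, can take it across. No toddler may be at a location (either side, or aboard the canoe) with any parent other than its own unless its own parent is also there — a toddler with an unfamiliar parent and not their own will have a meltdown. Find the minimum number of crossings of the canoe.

11

Counting alone: each trip to the right bank takes at most 3 across and each return brings at least 1 back, so after t trips out (and t−1 returns) at most 3t − (t−1) of the 10 are across; that first reaches 10 at t = 5, so at least 9 crossings are needed.
The safety rule pushes this higher. Following every safe sequence of crossings, the most of the 10 that can be at the right bank as the canoe arrives there on crossing 9 is 9 — never all 10.
So no plan with fewer than 11 crossings exists, and this one achieves 11:
1. parent Green and toddler Green cross → the right bank.
2. parent Green crosses ← the left bank.
3. toddler Blue, toddler Gold, and toddler Red cross → the right bank.
4. toddler Green crosses ← the left bank.
5. parent Blue, parent Gold, and parent Red cross → the right bank.
6. parent Blue and toddler Blue cross ← the left bank.
7. parent Blue, parent Green, and parent Grey cross → the right bank.
8. toddler Gold crosses ← the left bank.
9. toddler Blue and toddler Green cross → the right bank.
10. toddler Green crosses ← the left bank.
11. toddler Gold, toddler Green, and toddler Grey cross → the right bank.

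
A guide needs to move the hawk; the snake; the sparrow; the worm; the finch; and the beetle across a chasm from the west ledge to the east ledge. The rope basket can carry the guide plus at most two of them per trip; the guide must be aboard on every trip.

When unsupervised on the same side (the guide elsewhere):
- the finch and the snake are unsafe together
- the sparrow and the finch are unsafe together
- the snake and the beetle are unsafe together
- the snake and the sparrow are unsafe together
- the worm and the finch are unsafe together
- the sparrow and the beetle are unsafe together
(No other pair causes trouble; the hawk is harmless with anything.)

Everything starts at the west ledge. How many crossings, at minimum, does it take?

impossible

Whatever the first load, the items left behind include a forbidden pair without the guide. No opening move is safe, so no plan exists.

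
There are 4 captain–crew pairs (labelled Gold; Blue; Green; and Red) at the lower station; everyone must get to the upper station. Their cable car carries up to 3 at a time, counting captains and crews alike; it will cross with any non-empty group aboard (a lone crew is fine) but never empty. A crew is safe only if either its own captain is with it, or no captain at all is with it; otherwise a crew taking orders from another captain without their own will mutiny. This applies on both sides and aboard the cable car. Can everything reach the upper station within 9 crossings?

Yes — this plan uses 9 crossings (≤ 9):
1. captain Gold and crew Gold cross → the upper station.
2. captain Gold crosses ← the lower station.
3. captain Blue, captain Gold, and crew Blue cross → the upper station.
4. captain Gold and crew Gold cross ← the lower station.
5. captain Gold, captain Green, and captain Red cross → the upper station.
6. crew Blue crosses ← the lower station.
7. crew Blue and crew Gold cross → the upper station.
8. crew Gold crosses ← the lower station.
9. crew Gold, crew Green, and crew Red cross → the upper station.

Yes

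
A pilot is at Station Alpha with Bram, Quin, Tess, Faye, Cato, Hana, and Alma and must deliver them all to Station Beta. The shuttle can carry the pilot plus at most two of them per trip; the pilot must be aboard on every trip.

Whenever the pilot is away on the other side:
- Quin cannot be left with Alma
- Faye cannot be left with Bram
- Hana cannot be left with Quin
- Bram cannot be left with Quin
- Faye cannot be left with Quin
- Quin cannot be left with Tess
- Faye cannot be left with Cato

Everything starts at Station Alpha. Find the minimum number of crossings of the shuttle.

Counting alone: the pilot can take at most 2 across per trip to Station Beta, so moving all 7 needs at least 4 loaded trips out, with a return between consecutive ones — at least 7 crossings.
The safety rule pushes this higher. Following every safe sequence of crossings, the most of the 7 that can be at Station Beta as the shuttle arrives there on crossings 7, 9 is 5, 6 respectively — never all 7.
So no plan with fewer than 11 crossings exists, and this one achieves 11:
1. Pilot goes to Station Beta with Faye and Quin.  [Station Alpha: Alma, Bram, Cato, Hana, Tess | Station Beta: Faye, Quin]
2. Pilot goes back to Station Alpha with Quin.  [Station Alpha: Alma, Bram, Cato, Hana, Quin, Tess | Station Beta: Faye]
3. Pilot goes to Station Beta with Quin and Tess.  [Station Alpha: Alma, Bram, Cato, Hana | Station Beta: Faye, Quin, Tess]
4. Pilot goes back to Station Alpha with Quin.  [Station Alpha: Alma, Bram, Cato, Hana, Quin | Station Beta: Faye, Tess]
5. Pilot goes to Station Beta with Hana and Quin.  [Station Alpha: Alma, Bram, Cato | Station Beta: Faye, Hana, Quin, Tess]
6. Pilot goes back to Station Alpha with Quin.  [Station Alpha: Alma, Bram, Cato, Quin | Station Beta: Faye, Hana, Tess]
7. Pilot goes to Station Beta with Alma and Bram.  [Station Alpha: Cato, Quin | Station Beta: Alma, Bram, Faye, Hana, Tess]
8. Pilot goes back to Station Alpha with Bram.  [Station Alpha: Bram, Cato, Quin | Station Beta: Alma, Faye, Hana, Tess]
9. Pilot goes to Station Beta with Bram and Cato.  [Station Alpha: Quin | Station Beta: Alma, Bram, Cato, Faye, Hana, Tess]
10. Pilot goes back to Station Alpha with Faye.  [Station Alpha: Faye, Quin | Station Beta: Alma, Bram, Cato, Hana, Tess]
11. Pilot goes to Station Beta with Faye and Quin.  [Station Alpha: — | Station Beta: Alma, Bram, Cato, Faye, Hana, Quin, Tess]

11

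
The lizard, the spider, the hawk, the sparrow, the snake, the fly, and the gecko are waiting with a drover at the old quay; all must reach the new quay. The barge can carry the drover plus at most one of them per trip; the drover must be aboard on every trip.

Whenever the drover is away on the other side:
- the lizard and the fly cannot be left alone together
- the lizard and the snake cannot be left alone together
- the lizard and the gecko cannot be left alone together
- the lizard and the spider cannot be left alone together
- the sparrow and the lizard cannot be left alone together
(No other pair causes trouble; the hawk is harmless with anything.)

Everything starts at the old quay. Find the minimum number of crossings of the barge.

impossible

Following every safe sequence of crossings from the start, the most of the 7 that can be at the new quay as the barge arrives there on crossings 1, 3, 5 is 1, 2, 3 respectively; the best ever achieved is 3 of 7.
From crossing 7 on, no configuration arises that was not already reachable earlier: only 26 distinct safe configurations (who is on which side, and where the barge is) can ever be reached, none of them has everyone across, and every continuation just revisits them. So no valid plan exists.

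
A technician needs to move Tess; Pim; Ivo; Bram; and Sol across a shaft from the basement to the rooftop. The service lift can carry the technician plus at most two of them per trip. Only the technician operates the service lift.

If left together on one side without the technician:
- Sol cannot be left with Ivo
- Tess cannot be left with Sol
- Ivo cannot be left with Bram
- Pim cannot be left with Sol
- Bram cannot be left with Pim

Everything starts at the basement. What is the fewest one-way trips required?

7

Counting alone: the technician can take at most 2 across per trip to the rooftop, so moving all 5 needs at least 3 loaded trips out, with a return between consecutive ones — at least 5 crossings.
The safety rule pushes this higher. Following every safe sequence of crossings, the most of the 5 that can be at the rooftop as the service lift arrives there on crossing 5 is 4 — never all 5.
So no plan with fewer than 7 crossings exists, and this one achieves 7:
1. Technician goes to the rooftop with Bram and Sol.
2. Technician goes back to the basement alone.
3. Technician goes to the rooftop with Tess.
4. Technician goes back to the basement with Sol.
5. Technician goes to the rooftop with Ivo and Pim.
6. Technician goes back to the basement with Bram.
7. Technician goes to the rooftop with Bram and Sol.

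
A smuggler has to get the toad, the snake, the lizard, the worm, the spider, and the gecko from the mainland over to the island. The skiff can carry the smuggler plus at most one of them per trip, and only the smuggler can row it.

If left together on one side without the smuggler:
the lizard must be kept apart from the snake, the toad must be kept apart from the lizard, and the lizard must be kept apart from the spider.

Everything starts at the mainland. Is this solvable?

Following every safe sequence of crossings from the start, the most of the 6 that can be at the island as the skiff arrives there on crossings 1, 3, 5, 7 is 1, 2, 3, 4 respectively; the best ever achieved is 4 of 6.
From crossing 9 on, no configuration arises that was not already reachable earlier: only 36 distinct safe configurations (who is on which side, and where the skiff is) can ever be reached, none of them has everyone across, and every continuation just revisits them. So no valid plan exists.

No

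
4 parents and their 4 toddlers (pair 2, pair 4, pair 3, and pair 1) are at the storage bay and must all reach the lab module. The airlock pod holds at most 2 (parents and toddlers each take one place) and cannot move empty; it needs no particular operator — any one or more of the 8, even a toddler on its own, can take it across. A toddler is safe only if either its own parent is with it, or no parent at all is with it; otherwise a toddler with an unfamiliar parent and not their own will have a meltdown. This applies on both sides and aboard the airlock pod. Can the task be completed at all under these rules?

No

Following every safe sequence of crossings from the start, the most of the 8 that can be at the lab module as the airlock pod arrives there on crossings 1, 3, 5 is 2, 3, 4 respectively; the best ever achieved is 4 of 8.
From crossing 7 on, no configuration arises that was not already reachable earlier: only 44 distinct safe configurations (who is on which side, and where the airlock pod is) can ever be reached, none of them has everyone across, and every continuation just revisits them. So no valid plan exists.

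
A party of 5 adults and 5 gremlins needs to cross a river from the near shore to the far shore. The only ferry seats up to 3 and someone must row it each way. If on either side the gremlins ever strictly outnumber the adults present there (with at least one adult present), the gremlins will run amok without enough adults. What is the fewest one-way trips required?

Counting alone: each trip to the far shore takes at most 3 across and each return brings at least 1 back, so after t trips out (and t−1 returns) at most 3t − (t−1) of the 10 are across; that first reaches 10 at t = 5, so at least 9 crossings are needed.
The safety rule pushes this higher. Following every safe sequence of crossings, the most of the 10 that can be at the far shore as the ferry arrives there on crossing 9 is 9 — never all 10.
So no plan with fewer than 11 crossings exists, and this one achieves 11:
1. 2 gremlins → the far shore.  (the near shore: 5A 3G; the far shore: 0A 2G)
2. 1 gremlin ← the near shore.  (the near shore: 5A 4G; the far shore: 0A 1G)
3. 3 gremlins → the far shore.  (the near shore: 5A 1G; the far shore: 0A 4G)
4. 1 gremlin ← the near shore.  (the near shore: 5A 2G; the far shore: 0A 3G)
5. 3 adults → the far shore.  (the near shore: 2A 2G; the far shore: 3A 3G)
6. 1 adult and 1 gremlin ← the near shore.  (the near shore: 3A 3G; the far shore: 2A 2G)
7. 3 adults → the far shore.  (the near shore: 0A 3G; the far shore: 5A 2G)
8. 1 gremlin ← the near shore.  (the near shore: 0A 4G; the far shore: 5A 1G)
9. 2 gremlins → the far shore.  (the near shore: 0A 2G; the far shore: 5A 3G)
10. 1 gremlin ← the near shore.  (the near shore: 0A 3G; the far shore: 5A 2G)
11. 3 gremlins → the far shore.  (the near shore: 0A 0G; the far shore: 5A 5G)

11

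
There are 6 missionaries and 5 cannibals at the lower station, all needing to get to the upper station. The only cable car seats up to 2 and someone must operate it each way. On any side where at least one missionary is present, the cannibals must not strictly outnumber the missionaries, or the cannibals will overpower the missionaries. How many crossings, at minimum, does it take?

Counting alone: each trip to the upper station takes at most 2 across and each return brings at least 1 back, so after t trips out (and t−1 returns) at most 2t − (t−1) of the 11 are across; that first reaches 11 at t = 10, so at least 19 crossings are needed.
The plan below uses exactly 19 crossings, so it is optimal:
1. 2 cannibals → the upper station.  (the lower station: 6M 3C; the upper station: 0M 2C)
2. 1 cannibal ← the lower station.  (the lower station: 6M 4C; the upper station: 0M 1C)
3. 2 cannibals → the upper station.  (the lower station: 6M 2C; the upper station: 0M 3C)
4. 1 cannibal ← the lower station.  (the lower station: 6M 3C; the upper station: 0M 2C)
5. 2 missionaries → the upper station.  (the lower station: 4M 3C; the upper station: 2M 2C)
6. 1 cannibal ← the lower station.  (the lower station: 4M 4C; the upper station: 2M 1C)
7. 1 missionary and 1 cannibal → the upper station.  (the lower station: 3M 3C; the upper station: 3M 2C)
8. 1 missionary ← the lower station.  (the lower station: 4M 3C; the upper station: 2M 2C)
9. 1 missionary and 1 cannibal → the upper station.  (the lower station: 3M 2C; the upper station: 3M 3C)
10. 1 cannibal ← the lower station.  (the lower station: 3M 3C; the upper station: 3M 2C)
11. 1 missionary and 1 cannibal → the upper station.  (the lower station: 2M 2C; the upper station: 4M 3C)
12. 1 missionary ← the lower station.  (the lower station: 3M 2C; the upper station: 3M 3C)
13. 1 missionary and 1 cannibal → the upper station.  (the lower station: 2M 1C; the upper station: 4M 4C)
14. 1 cannibal ← the lower station.  (the lower station: 2M 2C; the upper station: 4M 3C)
15. 1 missionary and 1 cannibal → the upper station.  (the lower station: 1M 1C; the upper station: 5M 4C)
16. 1 missionary ← the lower station.  (the lower station: 2M 1C; the upper station: 4M 4C)
17. 1 missionary and 1 cannibal → the upper station.  (the lower station: 1M 0C; the upper station: 5M 5C)
18. 1 cannibal ← the lower station.  (the lower station: 1M 1C; the upper station: 5M 4C)
19. 1 missionary and 1 cannibal → the upper station.  (the lower station: 0M 0C; the upper station: 6M 5C)

19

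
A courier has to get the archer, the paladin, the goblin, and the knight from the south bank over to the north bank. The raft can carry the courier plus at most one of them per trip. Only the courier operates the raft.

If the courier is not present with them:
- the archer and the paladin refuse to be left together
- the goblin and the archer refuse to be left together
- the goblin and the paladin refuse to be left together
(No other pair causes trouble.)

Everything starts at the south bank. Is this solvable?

No

Whatever the first load, the items left behind include a forbidden pair without the courier. No opening move is safe, so no plan exists.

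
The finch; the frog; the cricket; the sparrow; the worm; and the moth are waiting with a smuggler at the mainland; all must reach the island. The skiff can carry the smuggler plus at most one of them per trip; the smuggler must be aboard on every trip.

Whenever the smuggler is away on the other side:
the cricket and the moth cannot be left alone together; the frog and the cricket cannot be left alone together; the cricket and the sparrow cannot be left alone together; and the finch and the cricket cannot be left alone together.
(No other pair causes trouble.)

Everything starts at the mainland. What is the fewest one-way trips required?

impossible

Following every safe sequence of crossings from the start, the most of the 6 that can be at the island as the skiff arrives there on crossings 1, 3, 5 is 1, 2, 3 respectively; the best ever achieved is 3 of 6.
From crossing 7 on, no configuration arises that was not already reachable earlier: only 22 distinct safe configurations (who is on which side, and where the skiff is) can ever be reached, none of them has everyone across, and every continuation just revisits them. So no valid plan exists.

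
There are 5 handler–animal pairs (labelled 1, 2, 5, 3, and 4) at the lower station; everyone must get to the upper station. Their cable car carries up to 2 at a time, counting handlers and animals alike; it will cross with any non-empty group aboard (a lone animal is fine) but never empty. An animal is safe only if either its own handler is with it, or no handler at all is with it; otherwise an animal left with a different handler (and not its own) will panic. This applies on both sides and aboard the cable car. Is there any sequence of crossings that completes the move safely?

No

Following every safe sequence of crossings from the start, the most of the 10 that can be at the upper station as the cable car arrives there on crossings 1, 3, 5, 7 is 2, 3, 4, 5 respectively; the best ever achieved is 5 of 10.
From crossing 9 on, no configuration arises that was not already reachable earlier: only 82 distinct safe configurations (who is on which side, and where the cable car is) can ever be reached, none of them has everyone across, and every continuation just revisits them. So no valid plan exists.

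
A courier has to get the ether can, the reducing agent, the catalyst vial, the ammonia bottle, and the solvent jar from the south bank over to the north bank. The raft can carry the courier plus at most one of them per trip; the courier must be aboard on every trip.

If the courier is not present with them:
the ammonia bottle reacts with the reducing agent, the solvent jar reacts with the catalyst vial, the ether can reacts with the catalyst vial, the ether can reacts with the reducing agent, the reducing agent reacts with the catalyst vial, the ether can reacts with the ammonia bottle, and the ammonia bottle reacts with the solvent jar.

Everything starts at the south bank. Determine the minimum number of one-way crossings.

impossible

Whatever the first load, the items left behind include a forbidden pair without the courier. No opening move is safe, so no plan exists.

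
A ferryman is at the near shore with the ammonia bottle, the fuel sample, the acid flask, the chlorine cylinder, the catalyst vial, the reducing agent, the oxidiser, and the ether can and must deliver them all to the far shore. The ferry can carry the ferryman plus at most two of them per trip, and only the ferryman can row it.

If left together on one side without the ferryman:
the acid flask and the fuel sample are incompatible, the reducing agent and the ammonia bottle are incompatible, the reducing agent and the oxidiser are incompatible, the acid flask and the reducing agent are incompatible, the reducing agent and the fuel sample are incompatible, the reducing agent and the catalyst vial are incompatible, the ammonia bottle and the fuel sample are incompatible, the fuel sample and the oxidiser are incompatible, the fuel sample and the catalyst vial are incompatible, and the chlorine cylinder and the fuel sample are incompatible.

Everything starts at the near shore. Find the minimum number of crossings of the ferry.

impossible

Following every safe sequence of crossings from the start, the most of the 8 that can be at the far shore as the ferry arrives there on crossings 1, 3, 5, 7 is 2, 3, 4, 5 respectively; the best ever achieved is 5 of 8.
From crossing 9 on, no configuration arises that was not already reachable earlier: only 46 distinct safe configurations (who is on which side, and where the ferry is) can ever be reached, none of them has everyone across, and every continuation just revisits them. So no valid plan exists.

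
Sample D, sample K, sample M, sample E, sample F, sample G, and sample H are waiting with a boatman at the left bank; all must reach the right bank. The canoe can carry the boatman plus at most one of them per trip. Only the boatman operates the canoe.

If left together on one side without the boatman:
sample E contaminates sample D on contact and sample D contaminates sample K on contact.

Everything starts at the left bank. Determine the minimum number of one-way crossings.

15

Counting alone: the boatman can take at most 1 across per trip to the right bank, so moving all 7 needs at least 7 loaded trips out, with a return between consecutive ones — at least 13 crossings.
The safety rule pushes this higher. Following every safe sequence of crossings, the most of the 7 that can be at the right bank as the canoe arrives there on crossing 13 is 6 — never all 7.
So no plan with fewer than 15 crossings exists, and this one achieves 15:
1. Boatman goes to the right bank with sample D.
2. Boatman goes back to the left bank alone.
3. Boatman goes to the right bank with sample K.
4. Boatman goes back to the left bank with sample D.
5. Boatman goes to the right bank with sample E.
6. Boatman goes back to the left bank alone.
7. Boatman goes to the right bank with sample M.
8. Boatman goes back to the left bank alone.
9. Boatman goes to the right bank with sample F.
10. Boatman goes back to the left bank alone.
11. Boatman goes to the right bank with sample G.
12. Boatman goes back to the left bank alone.
13. Boatman goes to the right bank with sample H.
14. Boatman goes back to the left bank alone.
15. Boatman goes to the right bank with sample D.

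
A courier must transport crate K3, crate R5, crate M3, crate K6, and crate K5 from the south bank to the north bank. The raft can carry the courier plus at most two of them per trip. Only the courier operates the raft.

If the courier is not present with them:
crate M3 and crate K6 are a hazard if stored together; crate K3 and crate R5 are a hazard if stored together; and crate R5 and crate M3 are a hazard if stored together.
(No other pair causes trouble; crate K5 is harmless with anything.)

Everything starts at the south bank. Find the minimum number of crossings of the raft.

Counting alone: the courier can take at most 2 across per trip to the north bank, so moving all 5 needs at least 3 loaded trips out, with a return between consecutive ones — at least 5 crossings.
The plan below uses exactly 5 crossings, so it is optimal:
1. Courier goes to the north bank with crate K3 and crate M3.  [the south bank: crate K5, crate K6, crate R5 | the north bank: crate K3, crate M3]
2. Courier goes back to the south bank alone.  [the south bank: crate K5, crate K6, crate R5 | the north bank: crate K3, crate M3]
3. Courier goes to the north bank with crate K5.  [the south bank: crate K6, crate R5 | the north bank: crate K3, crate K5, crate M3]
4. Courier goes back to the south bank alone.  [the south bank: crate K6, crate R5 | the north bank: crate K3, crate K5, crate M3]
5. Courier goes to the north bank with crate K6 and crate R5.  [the south bank: — | the north bank: crate K3, crate K5, crate K6, crate M3, crate R5]

5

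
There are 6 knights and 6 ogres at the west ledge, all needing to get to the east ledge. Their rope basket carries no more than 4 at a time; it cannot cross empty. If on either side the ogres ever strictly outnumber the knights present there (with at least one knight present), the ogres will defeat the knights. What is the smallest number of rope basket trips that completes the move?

Counting alone: each trip to the east ledge takes at most 4 across and each return brings at least 1 back, so after t trips out (and t−1 returns) at most 4t − (t−1) of the 12 are across; that first reaches 12 at t = 4, so at least 7 crossings are needed.
The safety rule pushes this higher. Following every safe sequence of crossings, the most of the 12 that can be at the east ledge as the rope basket arrives there on crossing 7 is 11 — never all 12.
So no plan with fewer than 9 crossings exists, and this one achieves 9:
1. 2 ogres → the east ledge.  (the west ledge: 6K 4O; the east ledge: 0K 2O)
2. 1 ogre ← the west ledge.  (the west ledge: 6K 5O; the east ledge: 0K 1O)
3. 4 ogres → the east ledge.  (the west ledge: 6K 1O; the east ledge: 0K 5O)
4. 1 ogre ← the west ledge.  (the west ledge: 6K 2O; the east ledge: 0K 4O)
5. 4 knights → the east ledge.  (the west ledge: 2K 2O; the east ledge: 4K 4O)
6. 1 knight and 1 ogre ← the west ledge.  (the west ledge: 3K 3O; the east ledge: 3K 3O)
7. 2 knights and 2 ogres → the east ledge.  (the west ledge: 1K 1O; the east ledge: 5K 5O)
8. 1 knight and 1 ogre ← the west ledge.  (the west ledge: 2K 2O; the east ledge: 4K 4O)
9. 2 knights and 2 ogres → the east ledge.  (the west ledge: 0K 0O; the east ledge: 6K 6O)

9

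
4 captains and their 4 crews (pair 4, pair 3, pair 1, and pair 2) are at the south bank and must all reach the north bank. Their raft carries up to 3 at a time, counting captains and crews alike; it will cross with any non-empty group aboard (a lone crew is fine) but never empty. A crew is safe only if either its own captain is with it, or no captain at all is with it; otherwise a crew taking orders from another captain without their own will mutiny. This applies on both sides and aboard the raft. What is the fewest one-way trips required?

9

Counting alone: each trip to the north bank takes at most 3 across and each return brings at least 1 back, so after t trips out (and t−1 returns) at most 3t − (t−1) of the 8 are across; that first reaches 8 at t = 4, so at least 7 crossings are needed.
The safety rule pushes this higher. Following every safe sequence of crossings, the most of the 8 that can be at the north bank as the raft arrives there on crossing 7 is 7 — never all 8.
So no plan with fewer than 9 crossings exists, and this one achieves 9:
1. captain 4 and crew 4 cross → the north bank.
2. captain 4 crosses ← the south bank.
3. captain 3, captain 4, and crew 3 cross → the north bank.
4. captain 4 and crew 4 cross ← the south bank.
5. captain 1, captain 2, and captain 4 cross → the north bank.
6. crew 3 crosses ← the south bank.
7. crew 3 and crew 4 cross → the north bank.
8. crew 4 crosses ← the south bank.
9. crew 1, crew 2, and crew 4 cross → the north bank.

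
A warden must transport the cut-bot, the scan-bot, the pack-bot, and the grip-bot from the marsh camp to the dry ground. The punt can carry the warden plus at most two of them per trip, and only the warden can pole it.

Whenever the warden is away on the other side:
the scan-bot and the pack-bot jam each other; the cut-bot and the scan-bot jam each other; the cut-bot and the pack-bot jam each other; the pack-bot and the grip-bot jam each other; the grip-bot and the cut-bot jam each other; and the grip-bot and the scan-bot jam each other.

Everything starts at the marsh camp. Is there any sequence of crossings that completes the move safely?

Whatever the first load, the items left behind include a forbidden pair without the warden. No opening move is safe, so no plan exists.

No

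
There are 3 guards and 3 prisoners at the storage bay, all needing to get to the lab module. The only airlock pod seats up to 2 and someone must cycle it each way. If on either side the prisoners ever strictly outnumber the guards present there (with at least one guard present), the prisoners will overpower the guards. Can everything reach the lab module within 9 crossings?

Counting alone: each trip to the lab module takes at most 2 across and each return brings at least 1 back, so after t trips out (and t−1 returns) at most 2t − (t−1) of the 6 are across; that first reaches 6 at t = 5, so at least 9 crossings are needed.
The safety rule pushes this higher. Following every safe sequence of crossings, the most of the 6 that can be at the lab module as the airlock pod arrives there on crossing 9 is 5 — never all 6.
So the move cannot be finished within 9 crossings. (The shortest complete plan takes 11:)
1. 2 prisoners → the lab module.  (the storage bay: 3G 1P; the lab module: 0G 2P)
2. 1 prisoner ← the storage bay.  (the storage bay: 3G 2P; the lab module: 0G 1P)
3. 2 prisoners → the lab module.  (the storage bay: 3G 0P; the lab module: 0G 3P)
4. 1 prisoner ← the storage bay.  (the storage bay: 3G 1P; the lab module: 0G 2P)
5. 2 guards → the lab module.  (the storage bay: 1G 1P; the lab module: 2G 2P)
6. 1 guard and 1 prisoner ← the storage bay.  (the storage bay: 2G 2P; the lab module: 1G 1P)
7. 2 guards → the lab module.  (the storage bay: 0G 2P; the lab module: 3G 1P)
8. 1 prisoner ← the storage bay.  (the storage bay: 0G 3P; the lab module: 3G 0P)
9. 2 prisoners → the lab module.  (the storage bay: 0G 1P; the lab module: 3G 2P)
10. 1 prisoner ← the storage bay.  (the storage bay: 0G 2P; the lab module: 3G 1P)
11. 2 prisoners → the lab module.  (the storage bay: 0G 0P; the lab module: 3G 3P)

No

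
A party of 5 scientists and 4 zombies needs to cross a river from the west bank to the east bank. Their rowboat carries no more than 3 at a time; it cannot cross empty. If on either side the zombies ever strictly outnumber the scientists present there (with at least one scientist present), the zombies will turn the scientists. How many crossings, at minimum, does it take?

7

Counting alone: each trip to the east bank takes at most 3 across and each return brings at least 1 back, so after t trips out (and t−1 returns) at most 3t − (t−1) of the 9 are across; that first reaches 9 at t = 4, so at least 7 crossings are needed.
The plan below uses exactly 7 crossings, so it is optimal:
1. 3 zombies → the east bank.  (the west bank: 5S 1Z; the east bank: 0S 3Z)
2. 1 zombie ← the west bank.  (the west bank: 5S 2Z; the east bank: 0S 2Z)
3. 3 scientists → the east bank.  (the west bank: 2S 2Z; the east bank: 3S 2Z)
4. 1 scientist ← the west bank.  (the west bank: 3S 2Z; the east bank: 2S 2Z)
5. 2 scientists and 1 zombie → the east bank.  (the west bank: 1S 1Z; the east bank: 4S 3Z)
6. 1 scientist ← the west bank.  (the west bank: 2S 1Z; the east bank: 3S 3Z)
7. 2 scientists and 1 zombie → the east bank.  (the west bank: 0S 0Z; the east bank: 5S 4Z)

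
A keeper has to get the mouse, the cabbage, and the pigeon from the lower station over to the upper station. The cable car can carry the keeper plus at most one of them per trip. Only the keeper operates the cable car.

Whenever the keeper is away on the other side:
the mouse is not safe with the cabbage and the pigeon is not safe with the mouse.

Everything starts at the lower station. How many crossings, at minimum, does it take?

Counting alone: the keeper can take at most 1 across per trip to the upper station, so moving all 3 needs at least 3 loaded trips out, with a return between consecutive ones — at least 5 crossings.
The safety rule pushes this higher. Following every safe sequence of crossings, the most of the 3 that can be at the upper station as the cable car arrives there on crossing 5 is 2 — never all 3.
So no plan with fewer than 7 crossings exists, and this one achieves 7:
1. Keeper goes to the upper station with the mouse.
2. Keeper goes back to the lower station alone.
3. Keeper goes to the upper station with the cabbage.
4. Keeper goes back to the lower station with the mouse.
5. Keeper goes to the upper station with the pigeon.
6. Keeper goes back to the lower station alone.
7. Keeper goes to the upper station with the mouse.

7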